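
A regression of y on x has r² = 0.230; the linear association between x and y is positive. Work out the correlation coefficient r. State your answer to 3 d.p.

|r| = √0.230 = 0.480
The association is positive, so r = 0.480.

0.480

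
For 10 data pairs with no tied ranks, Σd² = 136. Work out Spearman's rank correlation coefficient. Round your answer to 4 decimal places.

ρ = 1 − 6Σd² / [n(n²−1)] = 1 − 6×136 / (10×99)
  = 1 − 816/990 = 1 − 0.82424 ≈ 0.1758

0.1758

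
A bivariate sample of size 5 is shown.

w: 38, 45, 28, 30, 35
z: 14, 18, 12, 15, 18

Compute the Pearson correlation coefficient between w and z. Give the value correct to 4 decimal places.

0.6750

n = 5, Σw = 176, Σz = 77, Σw² = 6378, Σz² = 1213, Σwz = 2758
nΣwz − ΣwΣz = 13790 − 13552 = 238
nΣw² − (Σw)² = 31890 − 30976 = 914; nΣz² − (Σz)² = 6065 − 5929 = 136
r = 238 / √(914 × 136) = 238 / 352.5677 ≈ 0.6750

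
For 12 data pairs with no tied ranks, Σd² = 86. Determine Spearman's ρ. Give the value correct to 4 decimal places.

ρ = 1 − 6Σd² / [n(n²−1)] = 1 − 6×86 / (12×143)
  = 1 − 516/1716 = 1 − 0.30070 ≈ 0.6993

0.6993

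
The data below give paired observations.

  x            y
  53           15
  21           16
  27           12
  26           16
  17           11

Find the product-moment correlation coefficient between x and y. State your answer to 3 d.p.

n = 5, Σx = 144, Σy = 70, Σx² = 4944, Σy² = 1002, Σxy = 2058
nΣxy − ΣxΣy = 10290 − 10080 = 210
nΣx² − (Σx)² = 24720 − 20736 = 3984; nΣy² − (Σy)² = 5010 − 4900 = 110
r = 210 / √(3984 × 110) = 210 / 661.9970 ≈ 0.317

0.317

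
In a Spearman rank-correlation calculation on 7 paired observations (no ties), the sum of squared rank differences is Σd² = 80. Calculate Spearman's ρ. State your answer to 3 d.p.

ρ = 1 − 6Σd² / [n(n²−1)] = 1 − 6×80 / (7×48)
  = 1 − 480/336 = 1 − 1.4286 ≈ -0.429

-0.429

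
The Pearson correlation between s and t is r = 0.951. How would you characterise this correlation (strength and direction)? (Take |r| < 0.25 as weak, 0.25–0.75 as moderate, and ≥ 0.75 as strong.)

r = 0.951 > 0 so the relationship is positive.
|r| = 0.951, which falls in the strong range.

strong positive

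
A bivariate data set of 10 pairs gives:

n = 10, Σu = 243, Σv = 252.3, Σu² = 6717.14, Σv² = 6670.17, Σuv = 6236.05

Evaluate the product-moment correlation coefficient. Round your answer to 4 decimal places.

0.2114

r = (nΣuv − ΣuΣv) / √[(nΣu² − (Σu)²)(nΣv² − (Σv)²)]
Numerator: 10×6236.05 − 243×252.3 = 1051.6
Denominator: √[(67171.4 − 59049)(66701.7 − 63655.29)] = √[8122.4 × 3046.41] = 4974.3503
r = 1051.6 / 4974.3503 ≈ 0.2114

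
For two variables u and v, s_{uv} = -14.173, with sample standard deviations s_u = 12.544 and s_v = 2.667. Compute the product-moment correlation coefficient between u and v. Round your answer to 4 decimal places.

-0.4236

r = Cov(u,v) / (s_u · s_v) = -14.173 / (12.544 × 2.667)
  = -14.173 / 33.4548 ≈ -0.4236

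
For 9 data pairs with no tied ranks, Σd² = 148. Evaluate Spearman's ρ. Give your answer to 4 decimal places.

ρ = 1 − 6Σd² / [n(n²−1)] = 1 − 6×148 / (9×80)
  = 1 − 888/720 = 1 − 1.23333 ≈ -0.2333

-0.2333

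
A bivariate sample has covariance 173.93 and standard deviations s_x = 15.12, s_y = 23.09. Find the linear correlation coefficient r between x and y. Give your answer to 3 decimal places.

0.498

r = Cov(x,y) / (s_x · s_y) = 173.93 / (15.12 × 23.09)
  = 173.93 / 349.1208 ≈ 0.498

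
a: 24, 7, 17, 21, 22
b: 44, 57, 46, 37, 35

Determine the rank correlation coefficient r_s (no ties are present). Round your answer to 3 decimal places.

Rank a: 5, 1, 2, 3, 4
Rank b: 3, 5, 4, 2, 1
d = rank(a) − rank(b): 2, -4, -2, 1, 3; Σd² = 34
ρ = 1 − 6Σd² / [n(n²−1)] = 1 − 6×34 / (5×24) = 1 − 204/120 ≈ -0.700

-0.700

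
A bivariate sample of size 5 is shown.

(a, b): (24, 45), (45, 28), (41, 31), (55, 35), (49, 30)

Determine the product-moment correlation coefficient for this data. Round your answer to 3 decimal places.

-0.717

n = 5, Σa = 214, Σb = 169, Σa² = 9708, Σb² = 5895, Σab = 7006
nΣab − ΣaΣb = 35030 − 36166 = -1136
nΣa² − (Σa)² = 48540 − 45796 = 2744; nΣb² − (Σb)² = 29475 − 28561 = 914
r = -1136 / √(2744 × 914) = -1136 / 1583.6717 ≈ -0.717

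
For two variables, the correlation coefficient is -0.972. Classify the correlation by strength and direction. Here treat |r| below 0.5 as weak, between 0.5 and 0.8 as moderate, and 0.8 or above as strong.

r = -0.972 < 0 so the relationship is negative.
|r| = 0.972, which falls in the strong range.

strong negative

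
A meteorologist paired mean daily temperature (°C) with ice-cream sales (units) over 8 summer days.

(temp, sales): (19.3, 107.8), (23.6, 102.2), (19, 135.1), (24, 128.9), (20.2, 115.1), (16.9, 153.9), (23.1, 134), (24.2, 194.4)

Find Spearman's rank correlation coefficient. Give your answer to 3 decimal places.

Rank temp: 3, 6, 2, 7, 4, 1, 5, 8
Rank sales: 2, 1, 6, 4, 3, 7, 5, 8
d = rank(temp) − rank(sales): 1, 5, -4, 3, 1, -6, 0, 0; Σd² = 88
ρ = 1 − 6Σd² / [n(n²−1)] = 1 − 6×88 / (8×63) = 1 − 528/504 ≈ -0.048

-0.048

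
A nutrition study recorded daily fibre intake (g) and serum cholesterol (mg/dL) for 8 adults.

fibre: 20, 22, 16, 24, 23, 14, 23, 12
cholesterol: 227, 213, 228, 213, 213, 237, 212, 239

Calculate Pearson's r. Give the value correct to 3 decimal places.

n = 8, Σx = 154, Σy = 1782, Σx² = 3114, Σy² = 397854, Σxy = 33947
nΣxy − ΣxΣy = 271576 − 274428 = -2852
nΣx² − (Σx)² = 24912 − 23716 = 1196; nΣy² − (Σy)² = 3182832 − 3175524 = 7308
r = -2852 / √(1196 × 7308) = -2852 / 2956.4113 ≈ -0.965

-0.965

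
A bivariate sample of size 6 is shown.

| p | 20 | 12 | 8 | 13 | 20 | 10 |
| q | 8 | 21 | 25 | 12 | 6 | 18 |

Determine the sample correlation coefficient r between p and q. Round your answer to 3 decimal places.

-0.925

n = 6, Σp = 83, Σq = 90, Σp² = 1277, Σq² = 1634, Σpq = 1068
nΣpq − ΣpΣq = 6408 − 7470 = -1062
nΣp² − (Σp)² = 7662 − 6889 = 773; nΣq² − (Σq)² = 9804 − 8100 = 1704
r = -1062 / √(773 × 1704) = -1062 / 1147.6899 ≈ -0.925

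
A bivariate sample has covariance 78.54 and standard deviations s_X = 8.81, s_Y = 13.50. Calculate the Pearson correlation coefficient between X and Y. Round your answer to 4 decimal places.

r = Cov(X,Y) / (s_X · s_Y) = 78.54 / (8.81 × 13.50)
  = 78.54 / 118.9350 ≈ 0.6604

0.6604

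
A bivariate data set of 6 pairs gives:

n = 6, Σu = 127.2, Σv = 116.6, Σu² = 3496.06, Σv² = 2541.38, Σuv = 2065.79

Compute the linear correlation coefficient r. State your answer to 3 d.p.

r = (nΣuv − ΣuΣv) / √[(nΣu² − (Σu)²)(nΣv² − (Σv)²)]
Numerator: 6×2065.79 − 127.2×116.6 = -2436.78
Denominator: √[(20976.36 − 16179.84)(15248.28 − 13595.56)] = √[4796.52 × 1652.72] = 2815.5469
r = -2436.78 / 2815.5469 ≈ -0.865

-0.865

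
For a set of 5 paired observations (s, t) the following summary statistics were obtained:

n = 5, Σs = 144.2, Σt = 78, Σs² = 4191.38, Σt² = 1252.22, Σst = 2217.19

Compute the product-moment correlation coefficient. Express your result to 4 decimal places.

r = (nΣst − ΣsΣt) / √[(nΣs² − (Σs)²)(nΣt² − (Σt)²)]
Numerator: 5×2217.19 − 144.2×78 = -161.65
Denominator: √[(20956.9 − 20793.64)(6261.1 − 6084)] = √[163.26 × 177.1] = 170.0392
r = -161.65 / 170.0392 ≈ -0.9507

-0.9507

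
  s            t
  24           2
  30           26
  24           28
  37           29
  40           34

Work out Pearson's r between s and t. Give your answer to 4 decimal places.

n = 5, Σs = 155, Σt = 119, Σs² = 5021, Σt² = 3461, Σst = 3933
nΣst − ΣsΣt = 19665 − 18445 = 1220
nΣs² − (Σs)² = 25105 − 24025 = 1080; nΣt² − (Σt)² = 17305 − 14161 = 3144
r = 1220 / √(1080 × 3144) = 1220 / 1842.6937 ≈ 0.6621

0.6621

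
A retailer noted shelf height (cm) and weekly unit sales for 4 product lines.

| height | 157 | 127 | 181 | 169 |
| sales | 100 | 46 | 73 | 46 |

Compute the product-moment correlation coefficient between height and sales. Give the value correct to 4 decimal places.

0.2930

n = 4, Σx = 634, Σy = 265, Σx² = 102100, Σy² = 19561, Σxy = 42529
nΣxy − ΣxΣy = 170116 − 168010 = 2106
nΣx² − (Σx)² = 408400 − 401956 = 6444; nΣy² − (Σy)² = 78244 − 70225 = 8019
r = 2106 / √(6444 × 8019) = 2106 / 7188.4933 ≈ 0.2930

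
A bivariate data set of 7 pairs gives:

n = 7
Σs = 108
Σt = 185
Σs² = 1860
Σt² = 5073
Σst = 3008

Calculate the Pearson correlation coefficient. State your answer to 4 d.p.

0.8148

r = (nΣst − ΣsΣt) / √[(nΣs² − (Σs)²)(nΣt² − (Σt)²)]
Numerator: 7×3008 − 108×185 = 1076
Denominator: √[(13020 − 11664)(35511 − 34225)] = √[1356 × 1286] = 1320.5363
r = 1076 / 1320.5363 ≈ 0.8148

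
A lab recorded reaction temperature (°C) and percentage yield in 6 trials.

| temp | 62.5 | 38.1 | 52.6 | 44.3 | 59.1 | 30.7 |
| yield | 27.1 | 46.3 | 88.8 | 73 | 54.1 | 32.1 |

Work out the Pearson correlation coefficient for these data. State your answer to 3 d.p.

n = 6, Σx = 287.3, Σy = 321.4, Σx² = 14522.41, Σy² = 20049.76, Σxy = 15545.34
nΣxy − ΣxΣy = 93272.04 − 92338.22 = 933.82
nΣx² − (Σx)² = 87134.46 − 82541.29 = 4593.17; nΣy² − (Σy)² = 120298.56 − 103297.96 = 17000.6
r = 933.82 / √(4593.17 × 17000.6) = 933.82 / 8836.6649 ≈ 0.106

0.106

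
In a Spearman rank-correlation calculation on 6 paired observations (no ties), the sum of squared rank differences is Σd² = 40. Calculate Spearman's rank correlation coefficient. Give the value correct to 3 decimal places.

ρ = 1 − 6Σd² / [n(n²−1)] = 1 − 6×40 / (6×35)
  = 1 − 240/210 = 1 − 1.1429 ≈ -0.143

-0.143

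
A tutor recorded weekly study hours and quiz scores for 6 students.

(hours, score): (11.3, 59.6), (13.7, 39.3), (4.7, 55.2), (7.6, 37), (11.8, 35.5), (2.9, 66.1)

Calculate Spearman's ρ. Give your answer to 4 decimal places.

-0.6000

Rank hours: 4, 6, 2, 3, 5, 1
Rank score: 5, 3, 4, 2, 1, 6
d = rank(hours) − rank(score): -1, 3, -2, 1, 4, -5; Σd² = 56
ρ = 1 − 6Σd² / [n(n²−1)] = 1 − 6×56 / (6×35) = 1 − 336/210 ≈ -0.6000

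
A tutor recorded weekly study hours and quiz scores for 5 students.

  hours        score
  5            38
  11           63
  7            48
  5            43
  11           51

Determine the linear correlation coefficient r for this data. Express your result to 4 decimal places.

n = 5, Σx = 39, Σy = 243, Σx² = 341, Σy² = 12167, Σxy = 1995
nΣxy − ΣxΣy = 9975 − 9477 = 498
nΣx² − (Σx)² = 1705 − 1521 = 184; nΣy² − (Σy)² = 60835 − 59049 = 1786
r = 498 / √(184 × 1786) = 498 / 573.2574 ≈ 0.8687

0.8687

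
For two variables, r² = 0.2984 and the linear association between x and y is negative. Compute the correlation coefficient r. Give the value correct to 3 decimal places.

|r| = √0.2984 = 0.546
The association is negative, so r = −0.546.

-0.546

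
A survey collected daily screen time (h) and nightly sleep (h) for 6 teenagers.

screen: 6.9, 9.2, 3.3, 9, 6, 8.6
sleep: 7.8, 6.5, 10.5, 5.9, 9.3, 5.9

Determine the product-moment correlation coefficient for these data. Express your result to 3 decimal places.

-0.965

n = 6, Σx = 43, Σy = 45.9, Σx² = 334.1, Σy² = 369.45, Σxy = 307.91
nΣxy − ΣxΣy = 1847.46 − 1973.7 = -126.24
nΣx² − (Σx)² = 2004.6 − 1849 = 155.6; nΣy² − (Σy)² = 2216.7 − 2106.81 = 109.89
r = -126.24 / √(155.6 × 109.89) = -126.24 / 130.7627 ≈ -0.965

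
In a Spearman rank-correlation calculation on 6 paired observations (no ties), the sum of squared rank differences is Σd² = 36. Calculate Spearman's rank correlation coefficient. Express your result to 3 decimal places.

-0.029

ρ = 1 − 6Σd² / [n(n²−1)] = 1 − 6×36 / (6×35)
  = 1 − 216/210 = 1 − 1.0286 ≈ -0.029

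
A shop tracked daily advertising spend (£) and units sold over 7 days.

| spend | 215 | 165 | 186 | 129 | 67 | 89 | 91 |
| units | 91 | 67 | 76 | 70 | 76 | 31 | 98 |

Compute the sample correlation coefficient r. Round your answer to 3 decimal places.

n = 7, Σx = 942, Σy = 509, Σx² = 145378, Σy² = 39787, Σxy = 70555
nΣxy − ΣxΣy = 493885 − 479478 = 14407
nΣx² − (Σx)² = 1017646 − 887364 = 130282; nΣy² − (Σy)² = 278509 − 259081 = 19428
r = 14407 / √(130282 × 19428) = 14407 / 50310.2246 ≈ 0.286

0.286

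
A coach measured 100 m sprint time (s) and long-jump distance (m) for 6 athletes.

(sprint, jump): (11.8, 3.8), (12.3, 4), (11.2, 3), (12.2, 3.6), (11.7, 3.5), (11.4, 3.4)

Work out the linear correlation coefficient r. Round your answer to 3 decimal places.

0.859

n = 6, Σx = 70.6, Σy = 21.3, Σx² = 831.66, Σy² = 76.21, Σxy = 251.27
nΣxy − ΣxΣy = 1507.62 − 1503.78 = 3.84
nΣx² − (Σx)² = 4989.96 − 4984.36 = 5.6; nΣy² − (Σy)² = 457.26 − 453.69 = 3.57
r = 3.84 / √(5.6 × 3.57) = 3.84 / 4.4712 ≈ 0.859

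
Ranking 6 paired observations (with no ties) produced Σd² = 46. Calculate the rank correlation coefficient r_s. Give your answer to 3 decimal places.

ρ = 1 − 6Σd² / [n(n²−1)] = 1 − 6×46 / (6×35)
  = 1 − 276/210 = 1 − 1.3143 ≈ -0.314

-0.314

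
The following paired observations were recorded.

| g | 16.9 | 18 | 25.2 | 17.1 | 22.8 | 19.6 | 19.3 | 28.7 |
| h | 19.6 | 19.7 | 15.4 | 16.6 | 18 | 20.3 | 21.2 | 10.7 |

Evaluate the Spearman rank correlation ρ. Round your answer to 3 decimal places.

Rank g: 1, 3, 7, 2, 6, 5, 4, 8
Rank h: 5, 6, 2, 3, 4, 7, 8, 1
d = rank(g) − rank(h): -4, -3, 5, -1, 2, -2, -4, 7; Σd² = 124
ρ = 1 − 6Σd² / [n(n²−1)] = 1 − 6×124 / (8×63) = 1 − 744/504 ≈ -0.476

-0.476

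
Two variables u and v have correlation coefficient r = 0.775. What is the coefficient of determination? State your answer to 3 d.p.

r² = (0.775)² = 0.601

0.601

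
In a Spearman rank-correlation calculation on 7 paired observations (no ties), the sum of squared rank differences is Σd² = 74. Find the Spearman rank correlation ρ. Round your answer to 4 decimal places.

ρ = 1 − 6Σd² / [n(n²−1)] = 1 − 6×74 / (7×48)
  = 1 − 444/336 = 1 − 1.32143 ≈ -0.3214

-0.3214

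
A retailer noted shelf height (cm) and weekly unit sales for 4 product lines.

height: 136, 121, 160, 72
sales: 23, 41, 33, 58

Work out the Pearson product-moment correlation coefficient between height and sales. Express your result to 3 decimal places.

-0.851

n = 4, Σx = 489, Σy = 155, Σx² = 63921, Σy² = 6663, Σxy = 17545
nΣxy − ΣxΣy = 70180 − 75795 = -5615
nΣx² − (Σx)² = 255684 − 239121 = 16563; nΣy² − (Σy)² = 26652 − 24025 = 2627
r = -5615 / √(16563 × 2627) = -5615 / 6596.2869 ≈ -0.851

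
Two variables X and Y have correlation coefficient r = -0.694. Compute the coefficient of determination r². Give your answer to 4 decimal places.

0.4816

r² = (-0.694)² = 0.4816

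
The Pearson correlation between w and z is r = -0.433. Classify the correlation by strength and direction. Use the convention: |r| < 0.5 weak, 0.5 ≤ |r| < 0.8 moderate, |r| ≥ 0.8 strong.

r = -0.433 < 0 so the relationship is negative.
|r| = 0.433, which falls in the weak range.

weak negative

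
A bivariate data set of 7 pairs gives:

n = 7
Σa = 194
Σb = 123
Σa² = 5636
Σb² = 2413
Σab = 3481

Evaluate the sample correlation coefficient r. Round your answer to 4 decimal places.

r = (nΣab − ΣaΣb) / √[(nΣa² − (Σa)²)(nΣb² − (Σb)²)]
Numerator: 7×3481 − 194×123 = 505
Denominator: √[(39452 − 37636)(16891 − 15129)] = √[1816 × 1762] = 1788.7962
r = 505 / 1788.7962 ≈ 0.2823

0.2823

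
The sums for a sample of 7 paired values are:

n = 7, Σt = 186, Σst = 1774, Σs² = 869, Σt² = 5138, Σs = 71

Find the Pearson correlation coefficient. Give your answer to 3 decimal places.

r = (nΣst − ΣsΣt) / √[(nΣs² − (Σs)²)(nΣt² − (Σt)²)]
Numerator: 7×1774 − 71×186 = -788
Denominator: √[(6083 − 5041)(35966 − 34596)] = √[1042 × 1370] = 1194.7971
r = -788 / 1194.7971 ≈ -0.660

-0.660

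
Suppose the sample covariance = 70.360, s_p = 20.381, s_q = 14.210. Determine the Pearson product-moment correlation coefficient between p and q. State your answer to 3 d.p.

r = Cov(p,q) / (s_p · s_q) = 70.360 / (20.381 × 14.210)
  = 70.360 / 289.6140 ≈ 0.243

0.243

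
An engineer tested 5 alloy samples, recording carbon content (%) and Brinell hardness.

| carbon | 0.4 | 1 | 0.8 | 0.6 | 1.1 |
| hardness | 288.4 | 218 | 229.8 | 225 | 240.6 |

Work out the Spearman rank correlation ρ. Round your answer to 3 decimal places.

-0.300

Rank carbon: 1, 4, 3, 2, 5
Rank hardness: 5, 1, 3, 2, 4
d = rank(carbon) − rank(hardness): -4, 3, 0, 0, 1; Σd² = 26
ρ = 1 − 6Σd² / [n(n²−1)] = 1 − 6×26 / (5×24) = 1 − 156/120 ≈ -0.300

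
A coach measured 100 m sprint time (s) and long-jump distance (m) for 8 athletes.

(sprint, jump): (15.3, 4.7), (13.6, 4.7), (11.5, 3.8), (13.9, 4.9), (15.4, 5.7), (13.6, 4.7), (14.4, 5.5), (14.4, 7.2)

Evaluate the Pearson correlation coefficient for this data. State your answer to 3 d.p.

n = 8, Σx = 112.1, Σy = 41.2, Σx² = 1581.35, Σy² = 219.3, Σxy = 582.22
nΣxy − ΣxΣy = 4657.76 − 4618.52 = 39.24
nΣx² − (Σx)² = 12650.8 − 12566.41 = 84.39; nΣy² − (Σy)² = 1754.4 − 1697.44 = 56.96
r = 39.24 / √(84.39 × 56.96) = 39.24 / 69.3315 ≈ 0.566

0.566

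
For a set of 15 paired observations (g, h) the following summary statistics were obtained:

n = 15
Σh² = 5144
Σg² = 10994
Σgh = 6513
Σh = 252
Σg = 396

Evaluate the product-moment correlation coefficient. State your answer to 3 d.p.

-0.199

r = (nΣgh − ΣgΣh) / √[(nΣg² − (Σg)²)(nΣh² − (Σh)²)]
Numerator: 15×6513 − 396×252 = -2097
Denominator: √[(164910 − 156816)(77160 − 63504)] = √[8094 × 13656] = 10513.4040
r = -2097 / 10513.4040 ≈ -0.199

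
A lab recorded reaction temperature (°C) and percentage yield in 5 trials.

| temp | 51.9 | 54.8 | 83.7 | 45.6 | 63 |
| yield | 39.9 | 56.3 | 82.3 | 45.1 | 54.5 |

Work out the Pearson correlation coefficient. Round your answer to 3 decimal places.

0.936

n = 5, Σx = 299, Σy = 278.1, Σx² = 18750.7, Σy² = 16539.25, Σxy = 17534.62
nΣxy − ΣxΣy = 87673.1 − 83151.9 = 4521.2
nΣx² − (Σx)² = 93753.5 − 89401 = 4352.5; nΣy² − (Σy)² = 82696.25 − 77339.61 = 5356.64
r = 4521.2 / √(4352.5 × 5356.64) = 4521.2 / 4828.5376 ≈ 0.936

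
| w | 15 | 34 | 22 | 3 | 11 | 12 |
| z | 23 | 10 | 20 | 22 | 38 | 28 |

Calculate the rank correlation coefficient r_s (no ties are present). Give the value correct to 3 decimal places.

Rank w: 4, 6, 5, 1, 2, 3
Rank z: 4, 1, 2, 3, 6, 5
d = rank(w) − rank(z): 0, 5, 3, -2, -4, -2; Σd² = 58
ρ = 1 − 6Σd² / [n(n²−1)] = 1 − 6×58 / (6×35) = 1 − 348/210 ≈ -0.657

-0.657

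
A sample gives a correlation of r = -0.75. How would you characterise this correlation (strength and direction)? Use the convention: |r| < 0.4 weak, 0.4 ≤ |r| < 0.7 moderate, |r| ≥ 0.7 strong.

strong negative

r = -0.75 < 0 so the relationship is negative.
|r| = 0.75, which falls in the strong range.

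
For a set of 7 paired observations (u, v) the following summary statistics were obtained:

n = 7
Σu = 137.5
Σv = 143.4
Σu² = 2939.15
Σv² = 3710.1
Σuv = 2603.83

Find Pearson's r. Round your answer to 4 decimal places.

-0.4964

r = (nΣuv − ΣuΣv) / √[(nΣu² − (Σu)²)(nΣv² − (Σv)²)]
Numerator: 7×2603.83 − 137.5×143.4 = -1490.69
Denominator: √[(20574.05 − 18906.25)(25970.7 − 20563.56)] = √[1667.8 × 5407.14] = 3003.0032
r = -1490.69 / 3003.0032 ≈ -0.4964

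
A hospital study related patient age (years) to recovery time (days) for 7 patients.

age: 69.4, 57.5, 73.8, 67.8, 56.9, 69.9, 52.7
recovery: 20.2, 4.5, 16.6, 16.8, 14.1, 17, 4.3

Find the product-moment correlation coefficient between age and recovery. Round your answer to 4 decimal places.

n = 7, Σx = 448, Σy = 93.5, Σx² = 29066.8, Σy² = 1492.39, Σxy = 6241.95
nΣxy − ΣxΣy = 43693.65 − 41888 = 1805.65
nΣx² − (Σx)² = 203467.6 − 200704 = 2763.6; nΣy² − (Σy)² = 10446.73 − 8742.25 = 1704.48
r = 1805.65 / √(2763.6 × 1704.48) = 1805.65 / 2170.3688 ≈ 0.8320

0.8320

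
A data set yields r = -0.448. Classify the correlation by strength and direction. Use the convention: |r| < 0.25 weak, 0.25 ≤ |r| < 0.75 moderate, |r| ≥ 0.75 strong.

moderate negative

r = -0.448 < 0 so the relationship is negative.
|r| = 0.448, which falls in the moderate range.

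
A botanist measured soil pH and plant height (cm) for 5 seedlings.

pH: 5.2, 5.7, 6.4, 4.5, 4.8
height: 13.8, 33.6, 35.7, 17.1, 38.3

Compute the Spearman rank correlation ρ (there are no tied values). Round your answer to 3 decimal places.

Rank pH: 3, 4, 5, 1, 2
Rank height: 1, 3, 4, 2, 5
d = rank(pH) − rank(height): 2, 1, 1, -1, -3; Σd² = 16
ρ = 1 − 6Σd² / [n(n²−1)] = 1 − 6×16 / (5×24) = 1 − 96/120 ≈ 0.200

0.200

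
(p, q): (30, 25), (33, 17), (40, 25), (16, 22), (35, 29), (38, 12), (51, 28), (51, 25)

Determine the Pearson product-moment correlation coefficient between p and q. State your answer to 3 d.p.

n = 8, Σp = 294, Σq = 183, Σp² = 11716, Σq² = 4417, Σpq = 6837
nΣpq − ΣpΣq = 54696 − 53802 = 894
nΣp² − (Σp)² = 93728 − 86436 = 7292; nΣq² − (Σq)² = 35336 − 33489 = 1847
r = 894 / √(7292 × 1847) = 894 / 3669.9215 ≈ 0.244

0.244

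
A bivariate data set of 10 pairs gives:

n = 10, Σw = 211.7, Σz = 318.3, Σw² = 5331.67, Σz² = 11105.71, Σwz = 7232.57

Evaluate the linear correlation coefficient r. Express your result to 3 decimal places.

r = (nΣwz − ΣwΣz) / √[(nΣw² − (Σw)²)(nΣz² − (Σz)²)]
Numerator: 10×7232.57 − 211.7×318.3 = 4941.59
Denominator: √[(53316.7 − 44816.89)(111057.1 − 101314.89)] = √[8499.81 × 9742.21] = 9099.8315
r = 4941.59 / 9099.8315 ≈ 0.543

0.543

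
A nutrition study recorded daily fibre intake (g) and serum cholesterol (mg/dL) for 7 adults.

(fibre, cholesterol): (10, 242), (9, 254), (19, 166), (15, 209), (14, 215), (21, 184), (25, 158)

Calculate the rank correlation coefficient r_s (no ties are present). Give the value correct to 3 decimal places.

Rank fibre: 2, 1, 5, 4, 3, 6, 7
Rank cholesterol: 6, 7, 2, 4, 5, 3, 1
d = rank(fibre) − rank(cholesterol): -4, -6, 3, 0, -2, 3, 6; Σd² = 110
ρ = 1 − 6Σd² / [n(n²−1)] = 1 − 6×110 / (7×48) = 1 − 660/336 ≈ -0.964

-0.964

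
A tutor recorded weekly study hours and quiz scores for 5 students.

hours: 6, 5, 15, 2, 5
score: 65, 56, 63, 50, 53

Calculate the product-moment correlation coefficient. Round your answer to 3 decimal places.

0.677

n = 5, Σx = 33, Σy = 287, Σx² = 315, Σy² = 16639, Σxy = 1980
nΣxy − ΣxΣy = 9900 − 9471 = 429
nΣx² − (Σx)² = 1575 − 1089 = 486; nΣy² − (Σy)² = 83195 − 82369 = 826
r = 429 / √(486 × 826) = 429 / 633.5898 ≈ 0.677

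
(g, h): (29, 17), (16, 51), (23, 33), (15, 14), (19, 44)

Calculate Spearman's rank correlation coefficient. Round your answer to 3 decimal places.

Rank g: 5, 2, 4, 1, 3
Rank h: 2, 5, 3, 1, 4
d = rank(g) − rank(h): 3, -3, 1, 0, -1; Σd² = 20
ρ = 1 − 6Σd² / [n(n²−1)] = 1 − 6×20 / (5×24) = 1 − 120/120 ≈ 0.000

0.000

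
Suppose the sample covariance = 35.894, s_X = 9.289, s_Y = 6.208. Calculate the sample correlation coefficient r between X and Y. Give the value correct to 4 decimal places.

r = Cov(X,Y) / (s_X · s_Y) = 35.894 / (9.289 × 6.208)
  = 35.894 / 57.6661 ≈ 0.6224

0.6224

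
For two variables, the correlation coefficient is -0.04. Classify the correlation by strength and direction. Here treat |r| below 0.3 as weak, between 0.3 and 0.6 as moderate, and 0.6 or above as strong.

r = -0.04 < 0 so the relationship is negative.
|r| = 0.04, which falls in the weak range.

weak negative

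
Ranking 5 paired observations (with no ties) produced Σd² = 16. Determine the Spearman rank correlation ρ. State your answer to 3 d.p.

ρ = 1 − 6Σd² / [n(n²−1)] = 1 − 6×16 / (5×24)
  = 1 − 96/120 = 1 − 0.8000 ≈ 0.200

0.200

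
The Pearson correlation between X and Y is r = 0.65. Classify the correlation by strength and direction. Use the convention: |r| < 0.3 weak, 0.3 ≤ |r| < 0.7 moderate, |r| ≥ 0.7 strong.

r = 0.65 > 0 so the relationship is positive.
|r| = 0.65, which falls in the moderate range.

moderate positive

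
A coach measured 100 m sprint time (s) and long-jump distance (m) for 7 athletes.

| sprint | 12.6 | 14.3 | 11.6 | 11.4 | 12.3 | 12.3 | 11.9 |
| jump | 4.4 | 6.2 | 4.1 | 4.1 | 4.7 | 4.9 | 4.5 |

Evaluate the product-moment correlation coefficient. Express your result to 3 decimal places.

n = 7, Σx = 86.4, Σy = 32.9, Σx² = 1071.96, Σy² = 157.77, Σxy = 410.03
nΣxy − ΣxΣy = 2870.21 − 2842.56 = 27.65
nΣx² − (Σx)² = 7503.72 − 7464.96 = 38.76; nΣy² − (Σy)² = 1104.39 − 1082.41 = 21.98
r = 27.65 / √(38.76 × 21.98) = 27.65 / 29.1881 ≈ 0.947

0.947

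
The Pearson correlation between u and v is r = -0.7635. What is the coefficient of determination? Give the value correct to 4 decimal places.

0.5829

r² = (-0.7635)² = 0.5829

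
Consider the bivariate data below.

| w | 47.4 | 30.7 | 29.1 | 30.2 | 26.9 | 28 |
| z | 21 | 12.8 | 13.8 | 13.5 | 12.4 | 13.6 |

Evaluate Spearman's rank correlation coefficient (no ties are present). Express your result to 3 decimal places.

Rank w: 6, 5, 3, 4, 1, 2
Rank z: 6, 2, 5, 3, 1, 4
d = rank(w) − rank(z): 0, 3, -2, 1, 0, -2; Σd² = 18
ρ = 1 − 6Σd² / [n(n²−1)] = 1 − 6×18 / (6×35) = 1 − 108/210 ≈ 0.486

0.486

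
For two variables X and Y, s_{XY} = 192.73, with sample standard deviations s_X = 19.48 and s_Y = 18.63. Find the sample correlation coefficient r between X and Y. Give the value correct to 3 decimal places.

0.531

r = Cov(X,Y) / (s_X · s_Y) = 192.73 / (19.48 × 18.63)
  = 192.73 / 362.9124 ≈ 0.531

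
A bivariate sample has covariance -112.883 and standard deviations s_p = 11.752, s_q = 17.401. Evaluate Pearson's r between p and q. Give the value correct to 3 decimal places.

-0.552

r = Cov(p,q) / (s_p · s_q) = -112.883 / (11.752 × 17.401)
  = -112.883 / 204.4966 ≈ -0.552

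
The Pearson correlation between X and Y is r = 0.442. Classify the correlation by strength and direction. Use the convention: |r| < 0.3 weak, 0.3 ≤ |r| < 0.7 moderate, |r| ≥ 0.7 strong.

r = 0.442 > 0 so the relationship is positive.
|r| = 0.442, which falls in the moderate range.

moderate positive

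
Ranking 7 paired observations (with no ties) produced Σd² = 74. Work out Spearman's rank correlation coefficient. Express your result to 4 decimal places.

ρ = 1 − 6Σd² / [n(n²−1)] = 1 − 6×74 / (7×48)
  = 1 − 444/336 = 1 − 1.32143 ≈ -0.3214

-0.3214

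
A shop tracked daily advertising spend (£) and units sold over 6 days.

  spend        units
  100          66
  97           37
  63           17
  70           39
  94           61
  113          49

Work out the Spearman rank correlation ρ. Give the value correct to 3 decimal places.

Rank spend: 5, 4, 1, 2, 3, 6
Rank units: 6, 2, 1, 3, 5, 4
d = rank(spend) − rank(units): -1, 2, 0, -1, -2, 2; Σd² = 14
ρ = 1 − 6Σd² / [n(n²−1)] = 1 − 6×14 / (6×35) = 1 − 84/210 ≈ 0.600

0.600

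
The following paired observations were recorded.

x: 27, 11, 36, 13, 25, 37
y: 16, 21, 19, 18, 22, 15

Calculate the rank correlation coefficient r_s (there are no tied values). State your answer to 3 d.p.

Rank x: 4, 1, 5, 2, 3, 6
Rank y: 2, 5, 4, 3, 6, 1
d = rank(x) − rank(y): 2, -4, 1, -1, -3, 5; Σd² = 56
ρ = 1 − 6Σd² / [n(n²−1)] = 1 − 6×56 / (6×35) = 1 − 336/210 ≈ -0.600

-0.600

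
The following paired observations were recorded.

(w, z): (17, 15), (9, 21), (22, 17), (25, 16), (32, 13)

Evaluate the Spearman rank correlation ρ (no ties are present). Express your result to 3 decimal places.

-0.700

Rank w: 2, 1, 3, 4, 5
Rank z: 2, 5, 4, 3, 1
d = rank(w) − rank(z): 0, -4, -1, 1, 4; Σd² = 34
ρ = 1 − 6Σd² / [n(n²−1)] = 1 − 6×34 / (5×24) = 1 − 204/120 ≈ -0.700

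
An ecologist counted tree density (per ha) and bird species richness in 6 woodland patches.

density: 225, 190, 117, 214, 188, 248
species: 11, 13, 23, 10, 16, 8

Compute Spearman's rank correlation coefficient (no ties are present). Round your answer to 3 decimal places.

-0.943

Rank density: 5, 3, 1, 4, 2, 6
Rank species: 3, 4, 6, 2, 5, 1
d = rank(density) − rank(species): 2, -1, -5, 2, -3, 5; Σd² = 68
ρ = 1 − 6Σd² / [n(n²−1)] = 1 − 6×68 / (6×35) = 1 − 408/210 ≈ -0.943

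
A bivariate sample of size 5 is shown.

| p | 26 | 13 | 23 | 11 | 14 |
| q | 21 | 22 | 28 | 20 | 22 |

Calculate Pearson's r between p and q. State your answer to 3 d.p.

n = 5, Σp = 87, Σq = 113, Σp² = 1691, Σq² = 2593, Σpq = 2004
nΣpq − ΣpΣq = 10020 − 9831 = 189
nΣp² − (Σp)² = 8455 − 7569 = 886; nΣq² − (Σq)² = 12965 − 12769 = 196
r = 189 / √(886 × 196) = 189 / 416.7205 ≈ 0.454

0.454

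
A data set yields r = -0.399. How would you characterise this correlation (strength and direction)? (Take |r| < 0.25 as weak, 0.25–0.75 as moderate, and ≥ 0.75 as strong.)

moderate negative

r = -0.399 < 0 so the relationship is negative.
|r| = 0.399, which falls in the moderate range.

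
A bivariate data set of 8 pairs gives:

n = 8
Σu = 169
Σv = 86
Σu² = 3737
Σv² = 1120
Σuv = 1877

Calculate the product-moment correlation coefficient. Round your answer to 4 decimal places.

0.3336

r = (nΣuv − ΣuΣv) / √[(nΣu² − (Σu)²)(nΣv² − (Σv)²)]
Numerator: 8×1877 − 169×86 = 482
Denominator: √[(29896 − 28561)(8960 − 7396)] = √[1335 × 1564] = 1444.9706
r = 482 / 1444.9706 ≈ 0.3336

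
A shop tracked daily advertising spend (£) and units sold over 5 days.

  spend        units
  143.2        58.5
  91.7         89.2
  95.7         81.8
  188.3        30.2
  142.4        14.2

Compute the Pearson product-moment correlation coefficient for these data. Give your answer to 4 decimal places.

n = 5, Σx = 661.3, Σy = 273.9, Σx² = 93808.27, Σy² = 19183.81, Σxy = 32093.84
nΣxy − ΣxΣy = 160469.2 − 181130.07 = -20660.87
nΣx² − (Σx)² = 469041.35 − 437317.69 = 31723.66; nΣy² − (Σy)² = 95919.05 − 75021.21 = 20897.84
r = -20660.87 / √(31723.66 × 20897.84) = -20660.87 / 25747.9314 ≈ -0.8024

-0.8024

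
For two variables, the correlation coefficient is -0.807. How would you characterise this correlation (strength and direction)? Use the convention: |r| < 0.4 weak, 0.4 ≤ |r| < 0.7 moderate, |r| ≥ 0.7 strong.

r = -0.807 < 0 so the relationship is negative.
|r| = 0.807, which falls in the strong range.

strong negative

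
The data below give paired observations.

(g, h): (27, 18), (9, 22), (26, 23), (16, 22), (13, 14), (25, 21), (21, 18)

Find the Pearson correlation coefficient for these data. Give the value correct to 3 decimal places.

n = 7, Σg = 137, Σh = 138, Σg² = 2977, Σh² = 2782, Σgh = 2719
nΣgh − ΣgΣh = 19033 − 18906 = 127
nΣg² − (Σg)² = 20839 − 18769 = 2070; nΣh² − (Σh)² = 19474 − 19044 = 430
r = 127 / √(2070 × 430) = 127 / 943.4511 ≈ 0.135

0.135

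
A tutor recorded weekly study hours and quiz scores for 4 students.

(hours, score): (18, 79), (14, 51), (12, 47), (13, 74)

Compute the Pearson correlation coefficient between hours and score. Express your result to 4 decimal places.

n = 4, Σx = 57, Σy = 251, Σx² = 833, Σy² = 16527, Σxy = 3662
nΣxy − ΣxΣy = 14648 − 14307 = 341
nΣx² − (Σx)² = 3332 − 3249 = 83; nΣy² − (Σy)² = 66108 − 63001 = 3107
r = 341 / √(83 × 3107) = 341 / 507.8198 ≈ 0.6715

0.6715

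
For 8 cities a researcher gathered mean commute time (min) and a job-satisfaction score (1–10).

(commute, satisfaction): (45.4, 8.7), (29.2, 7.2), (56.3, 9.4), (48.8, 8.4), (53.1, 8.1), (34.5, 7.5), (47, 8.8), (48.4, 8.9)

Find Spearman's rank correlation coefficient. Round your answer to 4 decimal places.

Rank commute: 3, 1, 8, 6, 7, 2, 4, 5
Rank satisfaction: 5, 1, 8, 4, 3, 2, 6, 7
d = rank(commute) − rank(satisfaction): -2, 0, 0, 2, 4, 0, -2, -2; Σd² = 32
ρ = 1 − 6Σd² / [n(n²−1)] = 1 − 6×32 / (8×63) = 1 − 192/504 ≈ 0.6190

0.6190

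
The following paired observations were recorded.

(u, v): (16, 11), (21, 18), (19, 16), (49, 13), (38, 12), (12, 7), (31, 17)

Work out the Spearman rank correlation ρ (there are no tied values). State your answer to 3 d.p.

0.429

Rank u: 2, 4, 3, 7, 6, 1, 5
Rank v: 2, 7, 5, 4, 3, 1, 6
d = rank(u) − rank(v): 0, -3, -2, 3, 3, 0, -1; Σd² = 32
ρ = 1 − 6Σd² / [n(n²−1)] = 1 − 6×32 / (7×48) = 1 − 192/336 ≈ 0.429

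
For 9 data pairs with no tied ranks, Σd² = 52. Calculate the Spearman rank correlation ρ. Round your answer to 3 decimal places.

0.567

ρ = 1 − 6Σd² / [n(n²−1)] = 1 − 6×52 / (9×80)
  = 1 − 312/720 = 1 − 0.4333 ≈ 0.567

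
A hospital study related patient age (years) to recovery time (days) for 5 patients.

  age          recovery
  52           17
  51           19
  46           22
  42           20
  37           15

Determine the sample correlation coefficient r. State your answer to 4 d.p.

0.2834

n = 5, Σx = 228, Σy = 93, Σx² = 10554, Σy² = 1759, Σxy = 4260
nΣxy − ΣxΣy = 21300 − 21204 = 96
nΣx² − (Σx)² = 52770 − 51984 = 786; nΣy² − (Σy)² = 8795 − 8649 = 146
r = 96 / √(786 × 146) = 96 / 338.7565 ≈ 0.2834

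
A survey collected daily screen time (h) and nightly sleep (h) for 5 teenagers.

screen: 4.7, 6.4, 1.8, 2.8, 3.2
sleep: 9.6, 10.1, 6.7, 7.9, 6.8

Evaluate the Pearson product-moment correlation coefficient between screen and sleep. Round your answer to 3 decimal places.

0.916

n = 5, Σx = 18.9, Σy = 41.1, Σx² = 84.37, Σy² = 347.71, Σxy = 165.7
nΣxy − ΣxΣy = 828.5 − 776.79 = 51.71
nΣx² − (Σx)² = 421.85 − 357.21 = 64.64; nΣy² − (Σy)² = 1738.55 − 1689.21 = 49.34
r = 51.71 / √(64.64 × 49.34) = 51.71 / 56.4742 ≈ 0.916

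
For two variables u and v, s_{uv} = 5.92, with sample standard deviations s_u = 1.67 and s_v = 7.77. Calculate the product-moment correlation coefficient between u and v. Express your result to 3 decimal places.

r = Cov(u,v) / (s_u · s_v) = 5.92 / (1.67 × 7.77)
  = 5.92 / 12.9759 ≈ 0.456

0.456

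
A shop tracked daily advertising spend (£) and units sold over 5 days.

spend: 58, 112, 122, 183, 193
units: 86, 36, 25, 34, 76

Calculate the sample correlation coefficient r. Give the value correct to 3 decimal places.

-0.225

n = 5, Σx = 668, Σy = 257, Σx² = 101530, Σy² = 16249, Σxy = 32960
nΣxy − ΣxΣy = 164800 − 171676 = -6876
nΣx² − (Σx)² = 507650 − 446224 = 61426; nΣy² − (Σy)² = 81245 − 66049 = 15196
r = -6876 / √(61426 × 15196) = -6876 / 30552.0784 ≈ -0.225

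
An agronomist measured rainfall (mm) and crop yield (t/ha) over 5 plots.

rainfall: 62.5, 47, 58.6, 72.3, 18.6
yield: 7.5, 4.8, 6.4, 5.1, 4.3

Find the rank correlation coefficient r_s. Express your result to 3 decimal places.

Rank rainfall: 4, 2, 3, 5, 1
Rank yield: 5, 2, 4, 3, 1
d = rank(rainfall) − rank(yield): -1, 0, -1, 2, 0; Σd² = 6
ρ = 1 − 6Σd² / [n(n²−1)] = 1 − 6×6 / (5×24) = 1 − 36/120 ≈ 0.700

0.700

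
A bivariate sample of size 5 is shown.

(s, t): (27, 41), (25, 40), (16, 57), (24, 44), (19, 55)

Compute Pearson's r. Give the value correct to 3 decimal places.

-0.969

n = 5, Σs = 111, Σt = 237, Σs² = 2547, Σt² = 11491, Σst = 5120
nΣst − ΣsΣt = 25600 − 26307 = -707
nΣs² − (Σs)² = 12735 − 12321 = 414; nΣt² − (Σt)² = 57455 − 56169 = 1286
r = -707 / √(414 × 1286) = -707 / 729.6602 ≈ -0.969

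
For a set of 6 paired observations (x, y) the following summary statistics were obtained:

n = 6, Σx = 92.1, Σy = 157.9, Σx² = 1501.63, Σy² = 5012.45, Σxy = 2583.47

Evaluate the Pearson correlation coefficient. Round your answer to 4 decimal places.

r = (nΣxy − ΣxΣy) / √[(nΣx² − (Σx)²)(nΣy² − (Σy)²)]
Numerator: 6×2583.47 − 92.1×157.9 = 958.23
Denominator: √[(9009.78 − 8482.41)(30074.7 − 24932.41)] = √[527.37 × 5142.29] = 1646.7816
r = 958.23 / 1646.7816 ≈ 0.5819

0.5819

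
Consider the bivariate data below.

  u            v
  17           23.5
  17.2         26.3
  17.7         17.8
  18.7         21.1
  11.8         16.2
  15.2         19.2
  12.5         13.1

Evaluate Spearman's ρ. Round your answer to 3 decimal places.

Rank u: 4, 5, 6, 7, 1, 3, 2
Rank v: 6, 7, 3, 5, 2, 4, 1
d = rank(u) − rank(v): -2, -2, 3, 2, -1, -1, 1; Σd² = 24
ρ = 1 − 6Σd² / [n(n²−1)] = 1 − 6×24 / (7×48) = 1 − 144/336 ≈ 0.571

0.571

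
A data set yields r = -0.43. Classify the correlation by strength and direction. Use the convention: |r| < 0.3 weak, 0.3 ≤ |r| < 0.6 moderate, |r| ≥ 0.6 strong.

r = -0.43 < 0 so the relationship is negative.
|r| = 0.43, which falls in the moderate range.

moderate negative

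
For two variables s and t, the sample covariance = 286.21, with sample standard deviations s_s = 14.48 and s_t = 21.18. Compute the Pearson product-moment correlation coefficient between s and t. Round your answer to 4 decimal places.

0.9332

r = Cov(s,t) / (s_s · s_t) = 286.21 / (14.48 × 21.18)
  = 286.21 / 306.6864 ≈ 0.9332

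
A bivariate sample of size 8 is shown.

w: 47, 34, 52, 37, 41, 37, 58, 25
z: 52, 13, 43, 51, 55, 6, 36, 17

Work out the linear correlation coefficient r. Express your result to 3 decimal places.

0.489

n = 8, Σw = 331, Σz = 273, Σw² = 14477, Σz² = 11969, Σwz = 11999
nΣwz − ΣwΣz = 95992 − 90363 = 5629
nΣw² − (Σw)² = 115816 − 109561 = 6255; nΣz² − (Σz)² = 95752 − 74529 = 21223
r = 5629 / √(6255 × 21223) = 5629 / 11521.7128 ≈ 0.489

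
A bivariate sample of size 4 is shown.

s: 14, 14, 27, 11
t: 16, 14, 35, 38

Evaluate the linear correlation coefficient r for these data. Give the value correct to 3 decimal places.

n = 4, Σs = 66, Σt = 103, Σs² = 1242, Σt² = 3121, Σst = 1783
nΣst − ΣsΣt = 7132 − 6798 = 334
nΣs² − (Σs)² = 4968 − 4356 = 612; nΣt² − (Σt)² = 12484 − 10609 = 1875
r = 334 / √(612 × 1875) = 334 / 1071.2143 ≈ 0.312

0.312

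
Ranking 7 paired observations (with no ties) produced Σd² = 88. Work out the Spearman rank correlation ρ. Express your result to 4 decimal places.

-0.5714

ρ = 1 − 6Σd² / [n(n²−1)] = 1 − 6×88 / (7×48)
  = 1 − 528/336 = 1 − 1.57143 ≈ -0.5714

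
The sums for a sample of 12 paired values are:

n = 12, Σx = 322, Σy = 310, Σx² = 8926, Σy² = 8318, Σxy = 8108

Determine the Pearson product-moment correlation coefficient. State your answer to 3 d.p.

r = (nΣxy − ΣxΣy) / √[(nΣx² − (Σx)²)(nΣy² − (Σy)²)]
Numerator: 12×8108 − 322×310 = -2524
Denominator: √[(107112 − 103684)(99816 − 96100)] = √[3428 × 3716] = 3569.0962
r = -2524 / 3569.0962 ≈ -0.707

-0.707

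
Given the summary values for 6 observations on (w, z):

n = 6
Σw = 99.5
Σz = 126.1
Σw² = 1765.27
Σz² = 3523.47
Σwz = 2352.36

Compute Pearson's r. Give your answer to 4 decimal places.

0.8234

r = (nΣwz − ΣwΣz) / √[(nΣw² − (Σw)²)(nΣz² − (Σz)²)]
Numerator: 6×2352.36 − 99.5×126.1 = 1567.21
Denominator: √[(10591.62 − 9900.25)(21140.82 − 15901.21)] = √[691.37 × 5239.61] = 1903.2890
r = 1567.21 / 1903.2890 ≈ 0.8234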